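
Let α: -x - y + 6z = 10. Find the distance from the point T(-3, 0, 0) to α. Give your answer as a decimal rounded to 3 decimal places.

n·T − d = (-1)·(-3) + (-1)·(0) + (6)·(0) − 10 = -7; |n| = √38.
Distance = |-7| / √38 = 7/√38 ≈ 1.136.

1.136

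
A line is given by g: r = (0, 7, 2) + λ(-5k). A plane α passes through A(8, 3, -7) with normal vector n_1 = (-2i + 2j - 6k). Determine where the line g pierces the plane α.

(0, 7, -3)

α: n_1·r = n_1·A gives -2x + 2y - 6z = 32.
Substitute r = (0, 7, 2) + t(0, 0, -5) into the plane: 2 + 30t = 32, so t = 1.
Intersection: (0, 7, 2) + 1·(0, 0, -5) = (0, 7, -3).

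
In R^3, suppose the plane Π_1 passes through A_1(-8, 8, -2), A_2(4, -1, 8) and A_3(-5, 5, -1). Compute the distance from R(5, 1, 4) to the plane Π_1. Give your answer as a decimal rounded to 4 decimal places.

3.1974

A_1A_2 = (12, -9, 10), A_1A_3 = (3, -3, 1); a normal to Π_1 is A_1A_2 × A_1A_3 = (21, 18, -9).
Using A_1: Π_1 has equation 21x + 18y - 9z = -6.
n·R − d = (21)·(5) + (18)·(1) + (-9)·(4) − (-6) = 93; |n| = √846.
Distance = |93| / √846 = 93/√846 ≈ 3.1974.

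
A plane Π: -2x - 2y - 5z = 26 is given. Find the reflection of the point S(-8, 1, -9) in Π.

(-4, 5, 1)

λ = (n·S − d)/|n|² = (59 − 26)/33 = 1.
Reflection = S − 2λn = (-8, 1, -9) − 2·(-2, -2, -5) = (-4, 5, 1).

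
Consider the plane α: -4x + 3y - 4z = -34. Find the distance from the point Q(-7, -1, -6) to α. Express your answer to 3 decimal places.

n·Q − d = (-4)·(-7) + (3)·(-1) + (-4)·(-6) − (-34) = 83; |n| = √41.
Distance = |83| / √41 = 83/√41 ≈ 12.962.

12.962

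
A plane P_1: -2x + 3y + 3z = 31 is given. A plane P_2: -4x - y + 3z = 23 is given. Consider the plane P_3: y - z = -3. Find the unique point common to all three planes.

(-2, 3, 6)

Solving the 3×3 linear system -2x + 3y + 3z = 31, -4x - y + 3z = 23, y - z = -3 (e.g. by elimination or Cramer's rule, determinant = -20) gives (-2, 3, 6).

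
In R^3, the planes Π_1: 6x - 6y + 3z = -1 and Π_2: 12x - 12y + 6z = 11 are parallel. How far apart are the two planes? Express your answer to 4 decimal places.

0.7222

Rescale Π_2 by 1/2: 6x - 6y + 3z = 11/2. Then distance = |-1 − (11/2)| / √81 ≈ 0.7222.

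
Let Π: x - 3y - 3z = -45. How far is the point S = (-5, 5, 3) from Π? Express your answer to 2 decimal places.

n·S − d = (1)·(-5) + (-3)·(5) + (-3)·(3) − (-45) = 16; |n| = √19.
Distance = |16| / √19 = 16/√19 ≈ 3.67.

3.67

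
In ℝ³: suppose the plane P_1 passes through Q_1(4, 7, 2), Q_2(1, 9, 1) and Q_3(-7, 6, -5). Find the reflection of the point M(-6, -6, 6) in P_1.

(6, 2, -14)

Q_1Q_2 = (-3, 2, -1), Q_1Q_3 = (-11, -1, -7); a normal to P_1 is Q_1Q_2 × Q_1Q_3 = (-15, -10, 25).
Using Q_1: P_1 has equation -15x - 10y + 25z = -80.
λ = (n·M − d)/|n|² = (300 − (-80))/950 = 2/5.
Reflection = M − 2λn = (-6, -6, 6) − (4/5)·(-15, -10, 25) = (6, 2, -14).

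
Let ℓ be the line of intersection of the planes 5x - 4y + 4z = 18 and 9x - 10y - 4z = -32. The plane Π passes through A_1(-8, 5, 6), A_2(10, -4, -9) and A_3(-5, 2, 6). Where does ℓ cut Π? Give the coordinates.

Direction of ℓ: (5, -4, 4) × (9, -10, -4) = (56, 56, -14).
A point on ℓ: solving the two plane equations with x = 6 gives (6, 7, 4).
A_1A_2 = (18, -9, -15), A_1A_3 = (3, -3, 0); a normal to Π is A_1A_2 × A_1A_3 = (-45, -45, -27).
Using A_1: Π has equation -45x - 45y - 27z = -27.
Substitute r = (6, 7, 4) + t(56, 56, -14) into the plane: -693 + (-4662)t = -27, so t = -1/7.
Intersection: (6, 7, 4) + (-1/7)·(56, 56, -14) = (-2, -1, 6).

(-2, -1, 6)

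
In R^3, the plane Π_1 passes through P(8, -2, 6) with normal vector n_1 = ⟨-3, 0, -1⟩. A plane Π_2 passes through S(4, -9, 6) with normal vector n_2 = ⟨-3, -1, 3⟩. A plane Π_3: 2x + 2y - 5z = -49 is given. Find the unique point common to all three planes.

(7, -9, 9)

Π_1: n_1·r = n_1·P gives -3x - z = -30.
Π_2: n_2·r = n_2·S gives -3x - y + 3z = 15.
Solving the 3×3 linear system -3x - z = -30, -3x - y + 3z = 15, 2x + 2y - 5z = -49 (e.g. by elimination or Cramer's rule, determinant = 7) gives (7, -9, 9).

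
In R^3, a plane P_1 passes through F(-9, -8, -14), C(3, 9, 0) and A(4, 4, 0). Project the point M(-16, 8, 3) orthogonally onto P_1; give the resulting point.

FC = (12, 17, 14), FA = (13, 12, 14); a normal to P_1 is FC × FA = (70, 14, -77).
Using F: P_1 has equation 70x + 14y - 77z = 336.
Foot = M − λn with λ = (n·M − d)/|n|² = (-1239 − 336)/11025 = -1/7.
Foot = (-16, 8, 3) − (-1/7)·(70, 14, -77) = (-6, 10, -8).

(-6, 10, -8)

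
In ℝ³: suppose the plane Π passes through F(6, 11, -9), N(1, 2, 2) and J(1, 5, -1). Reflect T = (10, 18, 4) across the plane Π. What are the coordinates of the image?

FN = (-5, -9, 11), FJ = (-5, -6, 8); a normal to Π is FN × FJ = (-6, -15, -15).
Using F: Π has equation -6x - 15y - 15z = -66.
λ = (n·T − d)/|n|² = (-390 − (-66))/486 = -2/3.
Reflection = T − 2λn = (10, 18, 4) − (-4/3)·(-6, -15, -15) = (2, -2, -16).

(2, -2, -16)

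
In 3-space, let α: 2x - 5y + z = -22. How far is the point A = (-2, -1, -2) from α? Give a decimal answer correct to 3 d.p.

n·A − d = (2)·(-2) + (-5)·(-1) + (1)·(-2) − (-22) = 21; |n| = √30.
Distance = |21| / √30 = 21/√30 ≈ 3.834.

3.834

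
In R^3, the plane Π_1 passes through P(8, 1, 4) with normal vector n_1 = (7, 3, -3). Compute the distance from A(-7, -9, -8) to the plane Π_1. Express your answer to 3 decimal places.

12.095

Π_1: n_1·r = n_1·P gives 7x + 3y - 3z = 47.
n·A − d = (7)·(-7) + (3)·(-9) + (-3)·(-8) − 47 = -99; |n| = √67.
Distance = |-99| / √67 = 99/√67 ≈ 12.095.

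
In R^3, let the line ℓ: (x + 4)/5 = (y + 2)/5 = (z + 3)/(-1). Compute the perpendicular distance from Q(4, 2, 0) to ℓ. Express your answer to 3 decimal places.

5.029

ℓ has direction (5, 5, -1) through (-4, -2, -3).
Taking (-4, -2, -3) on ℓ with direction v = (5, 5, -1): w = Q − (-4, -2, -3) = (8, 4, 3), and w × v = (-19, 23, 20).
Distance = |w × v| / |v| = √1290 / √51 ≈ 5.029.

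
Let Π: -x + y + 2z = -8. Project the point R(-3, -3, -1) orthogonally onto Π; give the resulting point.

(-2, -4, -3)

Foot = R − λn with λ = (n·R − d)/|n|² = (-2 − (-8))/6 = 1.
Foot = (-3, -3, -1) − 1·(-1, 1, 2) = (-2, -4, -3).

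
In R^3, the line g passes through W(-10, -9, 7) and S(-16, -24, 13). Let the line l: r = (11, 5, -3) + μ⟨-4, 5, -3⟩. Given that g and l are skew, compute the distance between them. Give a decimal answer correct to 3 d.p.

6.242

A direction vector for g is S − W = (-6, -15, 6).
Common perpendicular direction n = (-6, -15, 6) × (-4, 5, -3) = (15, -42, -90).
With w = (11, 5, -3) − (-10, -9, 7) = (21, 14, -10), w · n = 627.
Distance = |w · n| / |n| = |627| / √10089 ≈ 6.242.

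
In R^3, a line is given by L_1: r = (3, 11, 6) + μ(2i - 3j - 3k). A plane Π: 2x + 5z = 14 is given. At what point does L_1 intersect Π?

Substitute r = (3, 11, 6) + t(2, -3, -3) into the plane: 36 + (-11)t = 14, so t = 2.
Intersection: (3, 11, 6) + 2·(2, -3, -3) = (7, 5, 0).

(7, 5, 0)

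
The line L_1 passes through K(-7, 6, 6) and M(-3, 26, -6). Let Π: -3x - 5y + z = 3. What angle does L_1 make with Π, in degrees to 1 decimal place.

A direction vector for L_1 is M − K = (4, 20, -12).
sin θ = |n·v| / (|n||v|) = |-124| / (√35 · √560) = 0.88571.
θ ≈ 62.3°.

62.3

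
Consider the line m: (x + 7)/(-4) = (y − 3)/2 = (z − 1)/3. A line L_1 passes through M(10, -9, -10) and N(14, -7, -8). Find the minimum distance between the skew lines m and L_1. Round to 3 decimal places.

m has direction (-4, 2, 3) through (-7, 3, 1).
A direction vector for L_1 is N − M = (4, 2, 2).
Common perpendicular direction n = (-4, 2, 3) × (4, 2, 2) = (-2, 20, -16).
With w = (10, -9, -10) − (-7, 3, 1) = (17, -12, -11), w · n = -98.
Distance = |w · n| / |n| = |-98| / √660 ≈ 3.815.

3.815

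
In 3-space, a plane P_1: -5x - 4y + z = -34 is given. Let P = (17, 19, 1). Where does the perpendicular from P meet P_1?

Foot = P − λn with λ = (n·P − d)/|n|² = (-160 − (-34))/42 = -3.
Foot = (17, 19, 1) − (-3)·(-5, -4, 1) = (2, 7, 4).

(2, 7, 4)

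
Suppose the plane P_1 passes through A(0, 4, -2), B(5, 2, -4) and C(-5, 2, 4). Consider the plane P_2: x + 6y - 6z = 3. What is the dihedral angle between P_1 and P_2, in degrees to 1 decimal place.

86.7

AB = (5, -2, -2), AC = (-5, -2, 6); a normal to P_1 is AB × AC = (-16, -20, -20).
Using A: P_1 has equation -16x - 20y - 20z = -40.
cos θ = |n₁·n₂| / (|n₁||n₂|) = |-16| / (√1056 · √73).
θ = arccos(0.05763) ≈ 86.7°.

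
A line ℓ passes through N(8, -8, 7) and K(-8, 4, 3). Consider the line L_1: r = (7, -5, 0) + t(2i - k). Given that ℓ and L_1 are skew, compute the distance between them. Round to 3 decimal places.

A direction vector for ℓ is K − N = (-16, 12, -4).
Common perpendicular direction n = (-16, 12, -4) × (2, 0, -1) = (-12, -24, -24).
With w = (7, -5, 0) − (8, -8, 7) = (-1, 3, -7), w · n = 108.
Distance = |w · n| / |n| = |108| / √1296 ≈ 3.000.

3.000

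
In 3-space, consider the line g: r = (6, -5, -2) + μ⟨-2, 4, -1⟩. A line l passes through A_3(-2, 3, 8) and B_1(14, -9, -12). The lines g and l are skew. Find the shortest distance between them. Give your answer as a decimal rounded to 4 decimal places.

0.9748

A direction vector for l is B_1 − A_3 = (16, -12, -20).
Common perpendicular direction n = (-2, 4, -1) × (16, -12, -20) = (-92, -56, -40).
With w = (-2, 3, 8) − (6, -5, -2) = (-8, 8, 10), w · n = -112.
Distance = |w · n| / |n| = |-112| / √13200 ≈ 0.9748.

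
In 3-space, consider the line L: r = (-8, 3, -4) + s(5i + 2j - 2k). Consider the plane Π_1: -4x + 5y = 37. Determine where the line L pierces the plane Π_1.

(-3, 5, -6)

Substitute r = (-8, 3, -4) + t(5, 2, -2) into the plane: 47 + (-10)t = 37, so t = 1.
Intersection: (-8, 3, -4) + 1·(5, 2, -2) = (-3, 5, -6).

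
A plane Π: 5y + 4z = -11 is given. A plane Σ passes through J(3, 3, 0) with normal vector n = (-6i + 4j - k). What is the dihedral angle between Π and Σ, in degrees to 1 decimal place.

Σ: n·r = n·J gives -6x + 4y - z = -6.
cos θ = |n₁·n₂| / (|n₁||n₂|) = |16| / (√41 · √53).
θ = arccos(0.34323) ≈ 69.9°.

69.9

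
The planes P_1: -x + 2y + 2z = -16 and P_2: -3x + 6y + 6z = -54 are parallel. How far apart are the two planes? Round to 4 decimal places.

Rescale P_2 by 1/3: -x + 2y + 2z = -18. Then distance = |-16 − (-18)| / √9 ≈ 0.6667.

0.6667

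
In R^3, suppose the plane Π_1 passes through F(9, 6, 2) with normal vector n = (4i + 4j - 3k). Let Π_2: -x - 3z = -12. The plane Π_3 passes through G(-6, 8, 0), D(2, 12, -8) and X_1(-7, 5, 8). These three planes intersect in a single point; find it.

(6, 9, 2)

Π_1: n·r = n·F gives 4x + 4y - 3z = 54.
GD = (8, 4, -8), GX_1 = (-1, -3, 8); a normal to Π_3 is GD × GX_1 = (8, -56, -20).
Using G: Π_3 has equation 8x - 56y - 20z = -496.
Solving the 3×3 linear system 4x + 4y - 3z = 54, -x - 3z = -12, 8x - 56y - 20z = -496 (e.g. by elimination or Cramer's rule, determinant = -1016) gives (6, 9, 2).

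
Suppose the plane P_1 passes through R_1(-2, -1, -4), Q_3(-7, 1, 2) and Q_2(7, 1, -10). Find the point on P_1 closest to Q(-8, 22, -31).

(10, 4, -10)

R_1Q_3 = (-5, 2, 6), R_1Q_2 = (9, 2, -6); a normal to P_1 is R_1Q_3 × R_1Q_2 = (-24, 24, -28).
Using R_1: P_1 has equation -24x + 24y - 28z = 136.
Foot = Q − λn with λ = (n·Q − d)/|n|² = (1588 − 136)/1936 = 3/4.
Foot = (-8, 22, -31) − (3/4)·(-24, 24, -28) = (10, 4, -10).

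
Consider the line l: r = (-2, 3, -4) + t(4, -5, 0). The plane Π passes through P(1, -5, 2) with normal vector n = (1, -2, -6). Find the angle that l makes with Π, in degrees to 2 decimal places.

Π: n·r = n·P gives x - 2y - 6z = -1.
sin θ = |n·v| / (|n||v|) = |14| / (√41 · √41) = 0.34146.
θ ≈ 19.97°.

19.97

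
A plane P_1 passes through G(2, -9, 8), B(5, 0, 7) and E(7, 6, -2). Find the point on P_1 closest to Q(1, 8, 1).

GB = (3, 9, -1), GE = (5, 15, -10); a normal to P_1 is GB × GE = (-75, 25, 0).
Using G: P_1 has equation -75x + 25y = -375.
Foot = Q − λn with λ = (n·Q − d)/|n|² = (125 − (-375))/6250 = 2/25.
Foot = (1, 8, 1) − (2/25)·(-75, 25, 0) = (7, 6, 1).

(7, 6, 1)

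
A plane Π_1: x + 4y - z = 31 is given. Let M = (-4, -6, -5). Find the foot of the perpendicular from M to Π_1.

Foot = M − λn with λ = (n·M − d)/|n|² = (-23 − 31)/18 = -3.
Foot = (-4, -6, -5) − (-3)·(1, 4, -1) = (-1, 6, -8).

(-1, 6, -8)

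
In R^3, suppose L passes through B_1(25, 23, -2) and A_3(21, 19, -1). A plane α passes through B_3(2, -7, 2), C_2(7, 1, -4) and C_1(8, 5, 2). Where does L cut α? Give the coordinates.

A direction vector for L is A_3 − B_1 = (-4, -4, 1).
B_3C_2 = (5, 8, -6), B_3C_1 = (6, 12, 0); a normal to α is B_3C_2 × B_3C_1 = (72, -36, 12).
Using B_3: α has equation 72x - 36y + 12z = 420.
Substitute r = (25, 23, -2) + t(-4, -4, 1) into the plane: 948 + (-132)t = 420, so t = 4.
Intersection: (25, 23, -2) + 4·(-4, -4, 1) = (9, 7, 2).

(9, 7, 2)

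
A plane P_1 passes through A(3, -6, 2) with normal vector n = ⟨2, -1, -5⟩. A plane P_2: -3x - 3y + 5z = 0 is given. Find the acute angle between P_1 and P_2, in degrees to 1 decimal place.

P_1: n·r = n·A gives 2x - y - 5z = 2.
cos θ = |n₁·n₂| / (|n₁||n₂|) = |-28| / (√30 · √43).
θ = arccos(0.77958) ≈ 38.8°.

38.8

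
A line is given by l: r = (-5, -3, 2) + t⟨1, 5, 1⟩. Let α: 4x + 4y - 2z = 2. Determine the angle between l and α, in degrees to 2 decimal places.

sin θ = |n·v| / (|n||v|) = |22| / (√36 · √27) = 0.70565.
θ ≈ 44.88°.

44.88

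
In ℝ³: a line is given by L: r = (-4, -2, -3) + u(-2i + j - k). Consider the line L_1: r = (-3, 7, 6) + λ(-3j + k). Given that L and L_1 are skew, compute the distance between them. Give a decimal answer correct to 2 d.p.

Common perpendicular direction n = (-2, 1, -1) × (0, -3, 1) = (-2, 2, 6).
With w = (-3, 7, 6) − (-4, -2, -3) = (1, 9, 9), w · n = 70.
Distance = |w · n| / |n| = |70| / √44 ≈ 10.55.

10.55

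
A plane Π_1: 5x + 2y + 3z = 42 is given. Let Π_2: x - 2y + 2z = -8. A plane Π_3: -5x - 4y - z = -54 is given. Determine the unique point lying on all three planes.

Solving the 3×3 linear system 5x + 2y + 3z = 42, x - 2y + 2z = -8, -5x - 4y - z = -54 (e.g. by elimination or Cramer's rule, determinant = -10) gives (4, 8, 2).

(4, 8, 2)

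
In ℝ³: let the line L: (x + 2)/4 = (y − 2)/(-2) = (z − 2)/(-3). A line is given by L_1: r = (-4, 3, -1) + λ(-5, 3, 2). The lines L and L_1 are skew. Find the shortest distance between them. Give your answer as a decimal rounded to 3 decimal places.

1.019

L has direction (4, -2, -3) through (-2, 2, 2).
Common perpendicular direction n = (4, -2, -3) × (-5, 3, 2) = (5, 7, 2).
With w = (-4, 3, -1) − (-2, 2, 2) = (-2, 1, -3), w · n = -9.
Distance = |w · n| / |n| = |-9| / √78 ≈ 1.019.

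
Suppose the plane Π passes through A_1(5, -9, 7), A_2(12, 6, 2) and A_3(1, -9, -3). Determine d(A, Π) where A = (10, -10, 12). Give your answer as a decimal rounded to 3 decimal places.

A_1A_2 = (7, 15, -5), A_1A_3 = (-4, 0, -10); a normal to Π is A_1A_2 × A_1A_3 = (-150, 90, 60).
Using A_1: Π has equation -150x + 90y + 60z = -1140.
n·A − d = (-150)·(10) + (90)·(-10) + (60)·(12) − (-1140) = -540; |n| = √34200.
Distance = |-540| / √34200 = 540/√34200 ≈ 2.920.

2.920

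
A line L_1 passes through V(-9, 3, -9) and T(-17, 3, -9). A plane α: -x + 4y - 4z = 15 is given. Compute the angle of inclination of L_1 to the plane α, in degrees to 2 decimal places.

10.02

A direction vector for L_1 is T − V = (-8, 0, 0).
sin θ = |n·v| / (|n||v|) = |8| / (√33 · √64) = 0.17408.
θ ≈ 10.02°.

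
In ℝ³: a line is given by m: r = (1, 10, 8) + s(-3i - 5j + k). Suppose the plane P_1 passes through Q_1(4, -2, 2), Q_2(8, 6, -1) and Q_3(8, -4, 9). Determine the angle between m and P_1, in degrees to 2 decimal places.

1.28

Q_1Q_2 = (4, 8, -3), Q_1Q_3 = (4, -2, 7); a normal to P_1 is Q_1Q_2 × Q_1Q_3 = (50, -40, -40).
Using Q_1: P_1 has equation 50x - 40y - 40z = 200.
sin θ = |n·v| / (|n||v|) = |10| / (√5700 · √35) = 0.02239.
θ ≈ 1.28°.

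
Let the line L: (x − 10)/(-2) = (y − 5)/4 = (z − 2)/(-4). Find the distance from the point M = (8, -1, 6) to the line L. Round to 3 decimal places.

L has direction (-2, 4, -4) through (10, 5, 2).
Taking (10, 5, 2) on L with direction v = (-2, 4, -4): w = M − (10, 5, 2) = (-2, -6, 4), and w × v = (8, -16, -20).
Distance = |w × v| / |v| = √720 / √36 ≈ 4.472.

4.472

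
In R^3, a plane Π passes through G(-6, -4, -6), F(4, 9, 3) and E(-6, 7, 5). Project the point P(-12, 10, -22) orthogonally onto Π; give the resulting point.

GF = (10, 13, 9), GE = (0, 11, 11); a normal to Π is GF × GE = (44, -110, 110).
Using G: Π has equation 44x - 110y + 110z = -484.
Foot = P − λn with λ = (n·P − d)/|n|² = (-4048 − (-484))/26136 = -3/22.
Foot = (-12, 10, -22) − (-3/22)·(44, -110, 110) = (-6, -5, -7).

(-6, -5, -7)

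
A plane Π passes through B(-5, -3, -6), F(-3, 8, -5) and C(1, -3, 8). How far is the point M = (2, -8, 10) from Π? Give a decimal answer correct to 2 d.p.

0.78

BF = (2, 11, 1), BC = (6, 0, 14); a normal to Π is BF × BC = (154, -22, -66).
Using B: Π has equation 154x - 22y - 66z = -308.
n·M − d = (154)·(2) + (-22)·(-8) + (-66)·(10) − (-308) = 132; |n| = √28556.
Distance = |132| / √28556 = 132/√28556 ≈ 0.78.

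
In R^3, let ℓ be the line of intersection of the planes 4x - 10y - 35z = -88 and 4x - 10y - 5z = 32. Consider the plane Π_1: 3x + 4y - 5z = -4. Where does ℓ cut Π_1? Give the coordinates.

(8, -2, 4)

Direction of ℓ: (4, -10, -35) × (4, -10, -5) = (-300, -120, 0).
A point on ℓ: solving the two plane equations with x = -7 gives (-7, -8, 4).
Substitute r = (-7, -8, 4) + t(-300, -120, 0) into the plane: -73 + (-1380)t = -4, so t = -1/20.
Intersection: (-7, -8, 4) + (-1/20)·(-300, -120, 0) = (8, -2, 4).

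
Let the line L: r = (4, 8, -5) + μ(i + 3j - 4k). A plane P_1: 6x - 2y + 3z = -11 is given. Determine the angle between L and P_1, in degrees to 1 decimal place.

sin θ = |n·v| / (|n||v|) = |-12| / (√49 · √26) = 0.33620.
θ ≈ 19.6°.

19.6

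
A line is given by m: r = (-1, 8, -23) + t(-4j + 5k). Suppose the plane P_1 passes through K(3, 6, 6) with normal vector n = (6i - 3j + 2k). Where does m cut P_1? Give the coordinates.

(-1, -8, -3)

P_1: n·r = n·K gives 6x - 3y + 2z = 12.
Substitute r = (-1, 8, -23) + t(0, -4, 5) into the plane: -76 + 22t = 12, so t = 4.
Intersection: (-1, 8, -23) + 4·(0, -4, 5) = (-1, -8, -3).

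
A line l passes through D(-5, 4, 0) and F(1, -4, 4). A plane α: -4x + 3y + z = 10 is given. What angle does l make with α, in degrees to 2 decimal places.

53.24

A direction vector for l is F − D = (6, -8, 4).
sin θ = |n·v| / (|n||v|) = |-44| / (√26 · √116) = 0.80119.
θ ≈ 53.24°.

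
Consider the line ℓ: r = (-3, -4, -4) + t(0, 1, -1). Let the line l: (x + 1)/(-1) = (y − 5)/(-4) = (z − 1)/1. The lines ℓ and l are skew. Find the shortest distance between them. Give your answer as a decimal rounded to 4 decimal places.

2.4121

l has direction (-1, -4, 1) through (-1, 5, 1).
Common perpendicular direction n = (0, 1, -1) × (-1, -4, 1) = (-3, 1, 1).
With w = (-1, 5, 1) − (-3, -4, -4) = (2, 9, 5), w · n = 8.
Distance = |w · n| / |n| = |8| / √11 ≈ 2.4121.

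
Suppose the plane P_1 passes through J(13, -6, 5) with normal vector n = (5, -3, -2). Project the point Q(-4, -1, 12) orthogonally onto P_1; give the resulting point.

P_1: n·r = n·J gives 5x - 3y - 2z = 73.
Foot = Q − λn with λ = (n·Q − d)/|n|² = (-41 − 73)/38 = -3.
Foot = (-4, -1, 12) − (-3)·(5, -3, -2) = (11, -10, 6).

(11, -10, 6)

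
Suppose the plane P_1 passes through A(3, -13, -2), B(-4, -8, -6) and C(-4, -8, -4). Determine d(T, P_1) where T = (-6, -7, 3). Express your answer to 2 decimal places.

AB = (-7, 5, -4), AC = (-7, 5, -2); a normal to P_1 is AB × AC = (10, 14, 0).
Using A: P_1 has equation 10x + 14y = -152.
n·T − d = (10)·(-6) + (14)·(-7) + (0)·(3) − (-152) = -6; |n| = √296.
Distance = |-6| / √296 = 6/√296 ≈ 0.35.

0.35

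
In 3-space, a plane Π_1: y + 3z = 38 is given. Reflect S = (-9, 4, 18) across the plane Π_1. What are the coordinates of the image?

(-9, 0, 6)

λ = (n·S − d)/|n|² = (58 − 38)/10 = 2.
Reflection = S − 2λn = (-9, 4, 18) − 4·(0, 1, 3) = (-9, 0, 6).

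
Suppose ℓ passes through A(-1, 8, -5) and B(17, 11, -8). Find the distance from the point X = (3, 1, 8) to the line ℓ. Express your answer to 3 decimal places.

15.283

A direction vector for ℓ is B − A = (18, 3, -3).
Taking (-1, 8, -5) on ℓ with direction v = (18, 3, -3): w = X − (-1, 8, -5) = (4, -7, 13), and w × v = (-18, 246, 138).
Distance = |w × v| / |v| = √79884 / √342 ≈ 15.283.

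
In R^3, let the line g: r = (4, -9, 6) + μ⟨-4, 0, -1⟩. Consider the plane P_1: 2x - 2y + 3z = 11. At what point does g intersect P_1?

Substitute r = (4, -9, 6) + t(-4, 0, -1) into the plane: 44 + (-11)t = 11, so t = 3.
Intersection: (4, -9, 6) + 3·(-4, 0, -1) = (-8, -9, 3).

(-8, -9, 3)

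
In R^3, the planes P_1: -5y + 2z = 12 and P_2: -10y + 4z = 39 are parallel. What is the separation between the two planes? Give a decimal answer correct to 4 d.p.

1.3927

Rescale P_2 by 1/2: -5y + 2z = 39/2. Then distance = |12 − (39/2)| / √29 ≈ 1.3927.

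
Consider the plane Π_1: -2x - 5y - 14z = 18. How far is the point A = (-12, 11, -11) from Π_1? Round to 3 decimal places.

n·A − d = (-2)·(-12) + (-5)·(11) + (-14)·(-11) − 18 = 105; |n| = √225.
Distance = |105| / √225 = 105/√225 ≈ 7.000.

7.000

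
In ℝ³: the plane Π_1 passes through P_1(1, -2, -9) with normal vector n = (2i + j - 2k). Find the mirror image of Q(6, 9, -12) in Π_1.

(-6, 3, 0)

Π_1: n·r = n·P_1 gives 2x + y - 2z = 18.
λ = (n·Q − d)/|n|² = (45 − 18)/9 = 3.
Reflection = Q − 2λn = (6, 9, -12) − 6·(2, 1, -2) = (-6, 3, 0).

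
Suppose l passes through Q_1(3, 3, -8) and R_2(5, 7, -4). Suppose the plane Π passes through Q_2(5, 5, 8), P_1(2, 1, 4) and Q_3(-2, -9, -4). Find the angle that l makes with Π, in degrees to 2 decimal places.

A direction vector for l is R_2 − Q_1 = (2, 4, 4).
Q_2P_1 = (-3, -4, -4), Q_2Q_3 = (-7, -14, -12); a normal to Π is Q_2P_1 × Q_2Q_3 = (-8, -8, 14).
Using Q_2: Π has equation -8x - 8y + 14z = 32.
sin θ = |n·v| / (|n||v|) = |8| / (√324 · √36) = 0.07407.
θ ≈ 4.25°.

4.25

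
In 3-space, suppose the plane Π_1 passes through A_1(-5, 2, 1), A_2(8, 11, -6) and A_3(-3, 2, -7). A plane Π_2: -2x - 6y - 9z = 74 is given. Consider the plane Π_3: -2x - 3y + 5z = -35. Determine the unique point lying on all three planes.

A_1A_2 = (13, 9, -7), A_1A_3 = (2, 0, -8); a normal to Π_1 is A_1A_2 × A_1A_3 = (-72, 90, -18).
Using A_1: Π_1 has equation -72x + 90y - 18z = 522.
Solving the 3×3 linear system -72x + 90y - 18z = 522, -2x - 6y - 9z = 74, -2x - 3y + 5z = -35 (e.g. by elimination or Cramer's rule, determinant = 6732) gives (-4, 1, -8).

(-4, 1, -8)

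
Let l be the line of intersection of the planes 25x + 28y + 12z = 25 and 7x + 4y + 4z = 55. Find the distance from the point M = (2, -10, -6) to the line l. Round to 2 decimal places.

14.31

Direction of l: (25, 28, 12) × (7, 4, 4) = (64, -16, -96).
A point on l: solving the two plane equations with x = 9 gives (9, -11, 9).
Taking (9, -11, 9) on l with direction v = (64, -16, -96): w = M − (9, -11, 9) = (-7, 1, -15), and w × v = (-336, -1632, 48).
Distance = |w × v| / |v| = √2778624 / √13568 ≈ 14.31.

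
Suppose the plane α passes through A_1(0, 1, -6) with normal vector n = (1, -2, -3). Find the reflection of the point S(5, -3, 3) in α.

(7, -7, -3)

α: n·r = n·A_1 gives x - 2y - 3z = 16.
λ = (n·S − d)/|n|² = (2 − 16)/14 = -1.
Reflection = S − 2λn = (5, -3, 3) − (-2)·(1, -2, -3) = (7, -7, -3).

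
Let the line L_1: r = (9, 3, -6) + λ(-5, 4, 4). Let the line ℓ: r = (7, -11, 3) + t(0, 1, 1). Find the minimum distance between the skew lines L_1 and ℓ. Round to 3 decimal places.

Common perpendicular direction n = (-5, 4, 4) × (0, 1, 1) = (0, 5, -5).
With w = (7, -11, 3) − (9, 3, -6) = (-2, -14, 9), w · n = -115.
Distance = |w · n| / |n| = |-115| / √50 ≈ 16.263.

16.263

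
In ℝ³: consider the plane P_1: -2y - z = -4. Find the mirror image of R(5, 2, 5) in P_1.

λ = (n·R − d)/|n|² = (-9 − (-4))/5 = -1.
Reflection = R − 2λn = (5, 2, 5) − (-2)·(0, -2, -1) = (5, -2, 3).

(5, -2, 3)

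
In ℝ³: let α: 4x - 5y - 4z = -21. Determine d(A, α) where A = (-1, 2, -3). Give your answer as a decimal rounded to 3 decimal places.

2.517

n·A − d = (4)·(-1) + (-5)·(2) + (-4)·(-3) − (-21) = 19; |n| = √57.
Distance = |19| / √57 = 19/√57 ≈ 2.517.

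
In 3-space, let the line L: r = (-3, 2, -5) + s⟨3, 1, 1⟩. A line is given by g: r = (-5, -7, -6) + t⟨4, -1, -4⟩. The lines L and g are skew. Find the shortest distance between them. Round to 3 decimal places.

Common perpendicular direction n = (3, 1, 1) × (4, -1, -4) = (-3, 16, -7).
With w = (-5, -7, -6) − (-3, 2, -5) = (-2, -9, -1), w · n = -131.
Distance = |w · n| / |n| = |-131| / √314 ≈ 7.393.

7.393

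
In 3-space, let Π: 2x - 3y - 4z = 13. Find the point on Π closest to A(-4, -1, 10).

(0, -7, 2)

Foot = A − λn with λ = (n·A − d)/|n|² = (-45 − 13)/29 = -2.
Foot = (-4, -1, 10) − (-2)·(2, -3, -4) = (0, -7, 2).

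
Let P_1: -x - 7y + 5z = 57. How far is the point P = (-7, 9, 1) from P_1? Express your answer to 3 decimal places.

12.471

n·P − d = (-1)·(-7) + (-7)·(9) + (5)·(1) − 57 = -108; |n| = √75.
Distance = |-108| / √75 = 108/√75 ≈ 12.471.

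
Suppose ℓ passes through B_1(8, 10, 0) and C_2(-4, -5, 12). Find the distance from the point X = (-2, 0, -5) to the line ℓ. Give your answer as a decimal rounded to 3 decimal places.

11.791

A direction vector for ℓ is C_2 − B_1 = (-12, -15, 12).
Taking (8, 10, 0) on ℓ with direction v = (-12, -15, 12): w = X − (8, 10, 0) = (-10, -10, -5), and w × v = (-195, 180, 30).
Distance = |w × v| / |v| = √71325 / √513 ≈ 11.791.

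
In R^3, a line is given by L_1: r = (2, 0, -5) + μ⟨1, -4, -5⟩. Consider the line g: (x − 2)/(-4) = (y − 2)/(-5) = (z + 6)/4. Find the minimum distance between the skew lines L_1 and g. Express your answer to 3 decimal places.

1.087

g has direction (-4, -5, 4) through (2, 2, -6).
Common perpendicular direction n = (1, -4, -5) × (-4, -5, 4) = (-41, 16, -21).
With w = (2, 2, -6) − (2, 0, -5) = (0, 2, -1), w · n = 53.
Distance = |w · n| / |n| = |53| / √2378 ≈ 1.087.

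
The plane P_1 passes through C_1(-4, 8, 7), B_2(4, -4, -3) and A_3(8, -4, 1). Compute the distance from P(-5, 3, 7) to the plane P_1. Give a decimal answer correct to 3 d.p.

4.123

C_1B_2 = (8, -12, -10), C_1A_3 = (12, -12, -6); a normal to P_1 is C_1B_2 × C_1A_3 = (-48, -72, 48).
Using C_1: P_1 has equation -48x - 72y + 48z = -48.
n·P − d = (-48)·(-5) + (-72)·(3) + (48)·(7) − (-48) = 408; |n| = √9792.
Distance = |408| / √9792 = 408/√9792 ≈ 4.123.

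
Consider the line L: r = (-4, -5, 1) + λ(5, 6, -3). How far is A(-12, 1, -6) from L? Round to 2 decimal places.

Taking (-4, -5, 1) on L with direction v = (5, 6, -3): w = A − (-4, -5, 1) = (-8, 6, -7), and w × v = (24, -59, -78).
Distance = |w × v| / |v| = √10141 / √70 ≈ 12.04.

12.04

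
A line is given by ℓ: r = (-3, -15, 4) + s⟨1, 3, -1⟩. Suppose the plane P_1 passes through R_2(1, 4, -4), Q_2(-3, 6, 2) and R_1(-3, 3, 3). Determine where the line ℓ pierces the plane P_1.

R_2Q_2 = (-4, 2, 6), R_2R_1 = (-4, -1, 7); a normal to P_1 is R_2Q_2 × R_2R_1 = (20, 4, 12).
Using R_2: P_1 has equation 20x + 4y + 12z = -12.
Substitute r = (-3, -15, 4) + t(1, 3, -1) into the plane: -72 + 20t = -12, so t = 3.
Intersection: (-3, -15, 4) + 3·(1, 3, -1) = (0, -6, 1).

(0, -6, 1)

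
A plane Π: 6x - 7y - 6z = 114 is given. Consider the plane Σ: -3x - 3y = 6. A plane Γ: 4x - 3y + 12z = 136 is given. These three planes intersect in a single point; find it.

Solving the 3×3 linear system 6x - 7y - 6z = 114, -3x - 3y = 6, 4x - 3y + 12z = 136 (e.g. by elimination or Cramer's rule, determinant = -594) gives (10, -12, 5).

(10, -12, 5)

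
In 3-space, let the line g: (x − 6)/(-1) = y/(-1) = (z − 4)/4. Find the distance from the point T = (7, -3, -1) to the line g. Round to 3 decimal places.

4.123

g has direction (-1, -1, 4) through (6, 0, 4).
Taking (6, 0, 4) on g with direction v = (-1, -1, 4): w = T − (6, 0, 4) = (1, -3, -5), and w × v = (-17, 1, -4).
Distance = |w × v| / |v| = √306 / √18 ≈ 4.123.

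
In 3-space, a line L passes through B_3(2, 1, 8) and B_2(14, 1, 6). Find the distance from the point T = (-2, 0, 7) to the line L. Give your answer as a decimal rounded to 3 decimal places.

A direction vector for L is B_2 − B_3 = (12, 0, -2).
Taking (2, 1, 8) on L with direction v = (12, 0, -2): w = T − (2, 1, 8) = (-4, -1, -1), and w × v = (2, -20, 12).
Distance = |w × v| / |v| = √548 / √148 ≈ 1.924.

1.924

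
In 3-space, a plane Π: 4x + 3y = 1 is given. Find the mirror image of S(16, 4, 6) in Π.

(-8, -14, 6)

λ = (n·S − d)/|n|² = (76 − 1)/25 = 3.
Reflection = S − 2λn = (16, 4, 6) − 6·(4, 3, 0) = (-8, -14, 6).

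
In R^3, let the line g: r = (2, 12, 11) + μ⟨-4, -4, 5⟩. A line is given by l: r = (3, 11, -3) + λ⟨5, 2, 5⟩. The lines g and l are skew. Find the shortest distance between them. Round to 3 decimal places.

4.386

Common perpendicular direction n = (-4, -4, 5) × (5, 2, 5) = (-30, 45, 12).
With w = (3, 11, -3) − (2, 12, 11) = (1, -1, -14), w · n = -243.
Distance = |w · n| / |n| = |-243| / √3069 ≈ 4.386.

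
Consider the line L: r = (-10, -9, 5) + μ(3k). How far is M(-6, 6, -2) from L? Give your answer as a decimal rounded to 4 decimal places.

Taking (-10, -9, 5) on L with direction v = (0, 0, 3): w = M − (-10, -9, 5) = (4, 15, -7), and w × v = (45, -12, 0).
Distance = |w × v| / |v| = √2169 / √9 ≈ 15.5242.

15.5242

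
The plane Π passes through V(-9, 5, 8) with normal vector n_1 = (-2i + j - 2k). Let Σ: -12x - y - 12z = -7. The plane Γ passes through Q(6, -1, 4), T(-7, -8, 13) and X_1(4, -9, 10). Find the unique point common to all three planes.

Π: n_1·r = n_1·V gives -2x + y - 2z = 7.
QT = (-13, -7, 9), QX_1 = (-2, -8, 6); a normal to Γ is QT × QX_1 = (30, 60, 90).
Using Q: Γ has equation 30x + 60y + 90z = 480.
Solving the 3×3 linear system -2x + y - 2z = 7, -12x - y - 12z = -7, 30x + 60y + 90z = 480 (e.g. by elimination or Cramer's rule, determinant = 840) gives (-1, 7, 1).

(-1, 7, 1)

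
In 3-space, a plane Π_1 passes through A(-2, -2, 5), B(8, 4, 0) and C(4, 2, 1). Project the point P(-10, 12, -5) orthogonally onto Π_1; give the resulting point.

AB = (10, 6, -5), AC = (6, 4, -4); a normal to Π_1 is AB × AC = (-4, 10, 4).
Using A: Π_1 has equation -4x + 10y + 4z = 8.
Foot = P − λn with λ = (n·P − d)/|n|² = (140 − 8)/132 = 1.
Foot = (-10, 12, -5) − 1·(-4, 10, 4) = (-6, 2, -9).

(-6, 2, -9)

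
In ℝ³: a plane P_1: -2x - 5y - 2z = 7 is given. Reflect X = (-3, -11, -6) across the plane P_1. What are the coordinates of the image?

(5, 9, 2)

λ = (n·X − d)/|n|² = (73 − 7)/33 = 2.
Reflection = X − 2λn = (-3, -11, -6) − 4·(-2, -5, -2) = (5, 9, 2).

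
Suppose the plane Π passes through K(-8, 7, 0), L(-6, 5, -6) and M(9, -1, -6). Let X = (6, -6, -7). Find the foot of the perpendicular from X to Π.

(8, -1, -8)

KL = (2, -2, -6), KM = (17, -8, -6); a normal to Π is KL × KM = (-36, -90, 18).
Using K: Π has equation -36x - 90y + 18z = -342.
Foot = X − λn with λ = (n·X − d)/|n|² = (198 − (-342))/9720 = 1/18.
Foot = (6, -6, -7) − (1/18)·(-36, -90, 18) = (8, -1, -8).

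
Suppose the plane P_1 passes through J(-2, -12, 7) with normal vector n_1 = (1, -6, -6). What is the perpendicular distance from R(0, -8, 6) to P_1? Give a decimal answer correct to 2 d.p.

P_1: n_1·r = n_1·J gives x - 6y - 6z = 28.
n·R − d = (1)·(0) + (-6)·(-8) + (-6)·(6) − 28 = -16; |n| = √73.
Distance = |-16| / √73 = 16/√73 ≈ 1.87.

1.87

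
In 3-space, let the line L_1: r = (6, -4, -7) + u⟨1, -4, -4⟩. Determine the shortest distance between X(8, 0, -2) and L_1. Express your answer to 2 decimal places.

Taking (6, -4, -7) on L_1 with direction v = (1, -4, -4): w = X − (6, -4, -7) = (2, 4, 5), and w × v = (4, 13, -12).
Distance = |w × v| / |v| = √329 / √33 ≈ 3.16.

3.16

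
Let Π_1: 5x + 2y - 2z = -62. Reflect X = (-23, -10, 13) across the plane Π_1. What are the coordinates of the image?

(7, 2, 1)

λ = (n·X − d)/|n|² = (-161 − (-62))/33 = -3.
Reflection = X − 2λn = (-23, -10, 13) − (-6)·(5, 2, -2) = (7, 2, 1).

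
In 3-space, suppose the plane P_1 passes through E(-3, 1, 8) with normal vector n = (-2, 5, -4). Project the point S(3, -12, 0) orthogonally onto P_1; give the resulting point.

P_1: n·r = n·E gives -2x + 5y - 4z = -21.
Foot = S − λn with λ = (n·S − d)/|n|² = (-66 − (-21))/45 = -1.
Foot = (3, -12, 0) − (-1)·(-2, 5, -4) = (1, -7, -4).

(1, -7, -4)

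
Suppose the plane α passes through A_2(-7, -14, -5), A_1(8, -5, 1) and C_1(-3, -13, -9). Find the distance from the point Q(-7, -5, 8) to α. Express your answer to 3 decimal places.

A_2A_1 = (15, 9, 6), A_2C_1 = (4, 1, -4); a normal to α is A_2A_1 × A_2C_1 = (-42, 84, -21).
Using A_2: α has equation -42x + 84y - 21z = -777.
n·Q − d = (-42)·(-7) + (84)·(-5) + (-21)·(8) − (-777) = 483; |n| = √9261.
Distance = |483| / √9261 = 483/√9261 ≈ 5.019.

5.019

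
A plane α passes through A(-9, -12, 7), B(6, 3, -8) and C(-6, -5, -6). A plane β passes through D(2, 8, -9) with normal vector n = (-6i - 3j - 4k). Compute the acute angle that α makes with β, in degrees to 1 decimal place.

84.0

AB = (15, 15, -15), AC = (3, 7, -13); a normal to α is AB × AC = (-90, 150, 60).
Using A: α has equation -90x + 150y + 60z = -570.
β: n·r = n·D gives -6x - 3y - 4z = 0.
cos θ = |n₁·n₂| / (|n₁||n₂|) = |-150| / (√34200 · √61).
θ = arccos(0.10385) ≈ 84.0°.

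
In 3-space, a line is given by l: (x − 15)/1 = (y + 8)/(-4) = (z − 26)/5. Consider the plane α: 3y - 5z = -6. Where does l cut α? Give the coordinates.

(11, 8, 6)

l has direction (1, -4, 5) through (15, -8, 26).
Substitute r = (15, -8, 26) + t(1, -4, 5) into the plane: -154 + (-37)t = -6, so t = -4.
Intersection: (15, -8, 26) + (-4)·(1, -4, 5) = (11, 8, 6).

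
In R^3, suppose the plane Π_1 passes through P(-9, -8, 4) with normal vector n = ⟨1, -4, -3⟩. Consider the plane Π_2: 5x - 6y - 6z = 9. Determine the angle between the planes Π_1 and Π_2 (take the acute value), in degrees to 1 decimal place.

20.6

Π_1: n·r = n·P gives x - 4y - 3z = 11.
cos θ = |n₁·n₂| / (|n₁||n₂|) = |47| / (√26 · √97).
θ = arccos(0.93589) ≈ 20.6°.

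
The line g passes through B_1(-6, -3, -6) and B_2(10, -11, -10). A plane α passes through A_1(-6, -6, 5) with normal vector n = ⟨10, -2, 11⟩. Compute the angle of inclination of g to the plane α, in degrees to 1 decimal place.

A direction vector for g is B_2 − B_1 = (16, -8, -4).
α: n·r = n·A_1 gives 10x - 2y + 11z = 7.
sin θ = |n·v| / (|n||v|) = |132| / (√225 · √336) = 0.48008.
θ ≈ 28.7°.

28.7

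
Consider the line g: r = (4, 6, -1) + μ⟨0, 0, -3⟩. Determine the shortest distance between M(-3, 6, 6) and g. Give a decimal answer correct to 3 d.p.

7.000

Taking (4, 6, -1) on g with direction v = (0, 0, -3): w = M − (4, 6, -1) = (-7, 0, 7), and w × v = (0, -21, 0).
Distance = |w × v| / |v| = √441 / √9 ≈ 7.000.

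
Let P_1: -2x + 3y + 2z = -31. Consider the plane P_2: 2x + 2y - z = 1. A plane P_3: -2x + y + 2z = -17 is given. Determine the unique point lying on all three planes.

Solving the 3×3 linear system -2x + 3y + 2z = -31, 2x + 2y - z = 1, -2x + y + 2z = -17 (e.g. by elimination or Cramer's rule, determinant = -4) gives (10, -7, 5).

(10, -7, 5)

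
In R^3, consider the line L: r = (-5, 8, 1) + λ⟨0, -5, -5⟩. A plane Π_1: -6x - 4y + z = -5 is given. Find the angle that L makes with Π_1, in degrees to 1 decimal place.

sin θ = |n·v| / (|n||v|) = |15| / (√53 · √50) = 0.29139.
θ ≈ 16.9°.

16.9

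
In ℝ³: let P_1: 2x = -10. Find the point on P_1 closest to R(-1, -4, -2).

(-5, -4, -2)

Foot = R − λn with λ = (n·R − d)/|n|² = (-2 − (-10))/4 = 2.
Foot = (-1, -4, -2) − 2·(2, 0, 0) = (-5, -4, -2).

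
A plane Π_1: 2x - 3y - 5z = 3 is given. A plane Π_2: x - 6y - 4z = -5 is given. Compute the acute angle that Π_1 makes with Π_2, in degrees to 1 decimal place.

cos θ = |n₁·n₂| / (|n₁||n₂|) = |40| / (√38 · √53).
θ = arccos(0.89131) ≈ 27.0°.

27.0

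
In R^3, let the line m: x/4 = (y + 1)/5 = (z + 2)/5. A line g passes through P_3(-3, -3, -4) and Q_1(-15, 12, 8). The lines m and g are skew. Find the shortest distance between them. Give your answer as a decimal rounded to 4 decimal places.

0.1295

m has direction (4, 5, 5) through (0, -1, -2).
A direction vector for g is Q_1 − P_3 = (-12, 15, 12).
Common perpendicular direction n = (4, 5, 5) × (-12, 15, 12) = (-15, -108, 120).
With w = (-3, -3, -4) − (0, -1, -2) = (-3, -2, -2), w · n = 21.
Distance = |w · n| / |n| = |21| / √26289 ≈ 0.1295.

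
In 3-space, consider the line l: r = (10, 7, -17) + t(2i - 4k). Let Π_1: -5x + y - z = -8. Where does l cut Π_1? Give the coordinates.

Substitute r = (10, 7, -17) + t(2, 0, -4) into the plane: -26 + (-6)t = -8, so t = -3.
Intersection: (10, 7, -17) + (-3)·(2, 0, -4) = (4, 7, -5).

(4, 7, -5)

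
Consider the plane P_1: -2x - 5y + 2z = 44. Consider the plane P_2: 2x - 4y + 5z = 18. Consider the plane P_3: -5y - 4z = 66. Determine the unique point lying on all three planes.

(-1, -10, -4)

Solving the 3×3 linear system -2x - 5y + 2z = 44, 2x - 4y + 5z = 18, -5y - 4z = 66 (e.g. by elimination or Cramer's rule, determinant = -142) gives (-1, -10, -4).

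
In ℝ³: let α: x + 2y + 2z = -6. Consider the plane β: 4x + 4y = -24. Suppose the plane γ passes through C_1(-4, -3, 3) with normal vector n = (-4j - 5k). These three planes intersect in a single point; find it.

γ: n·r = n·C_1 gives -4y - 5z = -3.
Solving the 3×3 linear system x + 2y + 2z = -6, 4x + 4y = -24, -4y - 5z = -3 (e.g. by elimination or Cramer's rule, determinant = -12) gives (-8, 2, -1).

(-8, 2, -1)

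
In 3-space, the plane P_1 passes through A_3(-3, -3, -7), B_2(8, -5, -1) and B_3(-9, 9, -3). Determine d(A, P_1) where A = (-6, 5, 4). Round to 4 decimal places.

5.5783

A_3B_2 = (11, -2, 6), A_3B_3 = (-6, 12, 4); a normal to P_1 is A_3B_2 × A_3B_3 = (-80, -80, 120).
Using A_3: P_1 has equation -80x - 80y + 120z = -360.
n·A − d = (-80)·(-6) + (-80)·(5) + (120)·(4) − (-360) = 920; |n| = √27200.
Distance = |920| / √27200 = 920/√27200 ≈ 5.5783.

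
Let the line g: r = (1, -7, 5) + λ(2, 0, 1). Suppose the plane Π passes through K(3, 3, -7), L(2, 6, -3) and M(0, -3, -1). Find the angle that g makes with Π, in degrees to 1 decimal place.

79.7

KL = (-1, 3, 4), KM = (-3, -6, 6); a normal to Π is KL × KM = (42, -6, 15).
Using K: Π has equation 42x - 6y + 15z = 3.
sin θ = |n·v| / (|n||v|) = |99| / (√2025 · √5) = 0.98387.
θ ≈ 79.7°.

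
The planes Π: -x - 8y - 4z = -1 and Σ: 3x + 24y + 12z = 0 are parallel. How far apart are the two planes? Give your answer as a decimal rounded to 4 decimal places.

Rescale Σ by 1/(-3): -x - 8y - 4z = 0. Then distance = |-1 − 0| / √81 ≈ 0.1111.

0.1111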